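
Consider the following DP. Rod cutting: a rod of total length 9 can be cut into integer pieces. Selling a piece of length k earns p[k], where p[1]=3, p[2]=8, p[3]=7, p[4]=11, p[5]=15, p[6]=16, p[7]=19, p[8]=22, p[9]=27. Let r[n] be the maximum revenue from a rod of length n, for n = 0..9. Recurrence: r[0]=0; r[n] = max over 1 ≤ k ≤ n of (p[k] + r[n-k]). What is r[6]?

24

   n    0    1    2    3    4    5    6    7    8    9
r[n]    0    3    8   11   16   19   24   27   32   35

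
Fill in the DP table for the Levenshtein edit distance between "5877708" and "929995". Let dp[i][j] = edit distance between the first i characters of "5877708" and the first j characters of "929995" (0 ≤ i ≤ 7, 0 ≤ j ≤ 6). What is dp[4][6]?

   ''  9  2  9  9  9  5
''  0  1  2  3  4  5  6
 5  1  1  2  3  4  5  5
 8  2  2  2  3  4  5  6
 7  3  3  3  3  4  5  6
 7  4  4  4  4  4  5  6
 7  5  5  5  5  5  5  6
 0  6  6  6  6  6  6  6
 8  7  7  7  7  7  7  7

6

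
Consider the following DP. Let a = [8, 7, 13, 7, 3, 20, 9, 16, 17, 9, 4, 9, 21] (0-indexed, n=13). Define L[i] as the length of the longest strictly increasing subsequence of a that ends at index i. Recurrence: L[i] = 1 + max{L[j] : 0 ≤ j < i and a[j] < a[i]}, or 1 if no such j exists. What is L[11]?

3

   i    0    1    2    3    4    5    6    7    8    9   10   11   12
a[i]    8    7   13    7    3   20    9   16   17    9    4    9   21
L[i]    1    1    2    1    1    3    2    3    4    2    2    3    5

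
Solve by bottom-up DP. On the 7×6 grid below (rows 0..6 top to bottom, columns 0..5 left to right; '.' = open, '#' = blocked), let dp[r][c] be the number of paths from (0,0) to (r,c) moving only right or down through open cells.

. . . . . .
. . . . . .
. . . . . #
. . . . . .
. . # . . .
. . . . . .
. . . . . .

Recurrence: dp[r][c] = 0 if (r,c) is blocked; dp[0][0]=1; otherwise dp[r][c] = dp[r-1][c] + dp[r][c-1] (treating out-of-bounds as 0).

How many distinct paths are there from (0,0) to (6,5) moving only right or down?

r\c   0   1   2   3   4   5
  0   1   1   1   1   1   1
  1   1   2   3   4   5   6
  2   1   3   6  10  15   0
  3   1   4  10  20  35  35
  4   1   5   0  20  55  90
  5   1   6   6  26  81 171
  6   1   7  13  39 120 291

291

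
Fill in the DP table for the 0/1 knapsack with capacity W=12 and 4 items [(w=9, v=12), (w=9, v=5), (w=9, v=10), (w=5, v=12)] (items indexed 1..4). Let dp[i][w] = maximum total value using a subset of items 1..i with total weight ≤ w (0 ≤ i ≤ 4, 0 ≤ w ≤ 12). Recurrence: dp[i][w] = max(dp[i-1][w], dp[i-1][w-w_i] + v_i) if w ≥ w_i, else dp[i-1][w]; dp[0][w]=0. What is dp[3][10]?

12

i\w   0   1   2   3   4   5   6   7   8   9  10  11  12
  0   0   0   0   0   0   0   0   0   0   0   0   0   0
  1   0   0   0   0   0   0   0   0   0  12  12  12  12
  2   0   0   0   0   0   0   0   0   0  12  12  12  12
  3   0   0   0   0   0   0   0   0   0  12  12  12  12
  4   0   0   0   0   0  12  12  12  12  12  12  12  12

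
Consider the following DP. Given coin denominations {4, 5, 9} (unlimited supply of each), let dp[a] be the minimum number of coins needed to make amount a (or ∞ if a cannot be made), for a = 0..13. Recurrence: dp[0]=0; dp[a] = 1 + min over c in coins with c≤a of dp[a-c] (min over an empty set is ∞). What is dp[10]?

2

 a  0  1  2  3  4  5  6  7  8  9 10 11 12 13
dp  0  -  -  -  1  1  -  -  2  1  2  -  3  2
(- denotes ∞ / unreachable)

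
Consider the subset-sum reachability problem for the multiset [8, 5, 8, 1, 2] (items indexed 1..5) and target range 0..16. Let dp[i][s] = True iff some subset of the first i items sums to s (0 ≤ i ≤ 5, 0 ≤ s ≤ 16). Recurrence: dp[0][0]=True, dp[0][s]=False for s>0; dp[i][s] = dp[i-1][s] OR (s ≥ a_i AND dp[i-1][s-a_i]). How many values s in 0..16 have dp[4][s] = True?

9

i\s   0   1   2   3   4   5   6   7   8   9  10  11  12  13  14  15  16
  0   T   F   F   F   F   F   F   F   F   F   F   F   F   F   F   F   F
  1   T   F   F   F   F   F   F   F   T   F   F   F   F   F   F   F   F
  2   T   F   F   F   F   T   F   F   T   F   F   F   F   T   F   F   F
  3   T   F   F   F   F   T   F   F   T   F   F   F   F   T   F   F   T
  4   T   T   F   F   F   T   T   F   T   T   F   F   F   T   T   F   T
  5   T   T   T   T   F   T   T   T   T   T   T   T   F   T   T   T   T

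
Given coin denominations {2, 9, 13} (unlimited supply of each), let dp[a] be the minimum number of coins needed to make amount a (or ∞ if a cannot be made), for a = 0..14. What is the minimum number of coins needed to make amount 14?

7

 a  0  1  2  3  4  5  6  7  8  9 10 11 12 13 14
dp  0  -  1  -  2  -  3  -  4  1  5  2  6  1  7
(- denotes ∞ / unreachable)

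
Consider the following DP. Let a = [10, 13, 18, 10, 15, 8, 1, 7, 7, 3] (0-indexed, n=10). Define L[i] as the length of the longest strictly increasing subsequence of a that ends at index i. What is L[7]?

2

   i    0    1    2    3    4    5    6    7    8    9
a[i]   10   13   18   10   15    8    1    7    7    3
L[i]    1    2    3    1    3    1    1    2    2    2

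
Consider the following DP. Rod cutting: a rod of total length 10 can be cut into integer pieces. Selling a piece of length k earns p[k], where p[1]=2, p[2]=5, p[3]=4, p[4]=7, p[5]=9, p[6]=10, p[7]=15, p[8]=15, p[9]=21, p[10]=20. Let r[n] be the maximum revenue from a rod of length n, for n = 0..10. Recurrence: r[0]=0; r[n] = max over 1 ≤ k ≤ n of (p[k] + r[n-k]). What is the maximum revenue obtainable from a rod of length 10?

   n    0    1    2    3    4    5    6    7    8    9   10
r[n]    0    2    5    7   10   12   15   17   20   22   25

25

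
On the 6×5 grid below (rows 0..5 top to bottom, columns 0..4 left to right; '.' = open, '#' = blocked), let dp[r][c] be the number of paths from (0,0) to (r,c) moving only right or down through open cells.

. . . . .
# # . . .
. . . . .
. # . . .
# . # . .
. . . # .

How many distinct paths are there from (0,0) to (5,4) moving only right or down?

r\c   0   1   2   3   4
  0   1   1   1   1   1
  1   0   0   1   2   3
  2   0   0   1   3   6
  3   0   0   1   4  10
  4   0   0   0   4  14
  5   0   0   0   0  14

14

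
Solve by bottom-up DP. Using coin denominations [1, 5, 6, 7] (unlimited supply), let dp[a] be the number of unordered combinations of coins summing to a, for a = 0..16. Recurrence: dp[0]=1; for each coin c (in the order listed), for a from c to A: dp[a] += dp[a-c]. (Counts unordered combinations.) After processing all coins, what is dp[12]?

after  coin     0     1     2     3     4     5     6     7     8     9    10    11    12    13    14    15    16
          1     1     1     1     1     1     1     1     1     1     1     1     1     1     1     1     1     1
          5     1     1     1     1     1     2     2     2     2     2     3     3     3     3     3     4     4
          6     1     1     1     1     1     2     3     3     3     3     4     5     6     6     6     7     8
          7     1     1     1     1     1     2     3     4     4     4     5     6     8     9    10    11    12

8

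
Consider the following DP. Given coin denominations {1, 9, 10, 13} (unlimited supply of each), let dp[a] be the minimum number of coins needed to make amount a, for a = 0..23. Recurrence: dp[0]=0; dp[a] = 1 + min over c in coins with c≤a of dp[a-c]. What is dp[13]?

1

 a  0  1  2  3  4  5  6  7  8  9 10 11 12 13 14 15 16 17 18 19 20 21 22 23
dp  0  1  2  3  4  5  6  7  8  1  1  2  3  1  2  3  4  5  2  2  2  3  2  2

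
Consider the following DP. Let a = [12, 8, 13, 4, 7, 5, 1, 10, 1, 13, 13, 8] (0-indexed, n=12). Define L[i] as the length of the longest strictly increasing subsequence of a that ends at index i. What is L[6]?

1

   i    0    1    2    3    4    5    6    7    8    9   10   11
a[i]   12    8   13    4    7    5    1   10    1   13   13    8
L[i]    1    1    2    1    2    2    1    3    1    4    4    3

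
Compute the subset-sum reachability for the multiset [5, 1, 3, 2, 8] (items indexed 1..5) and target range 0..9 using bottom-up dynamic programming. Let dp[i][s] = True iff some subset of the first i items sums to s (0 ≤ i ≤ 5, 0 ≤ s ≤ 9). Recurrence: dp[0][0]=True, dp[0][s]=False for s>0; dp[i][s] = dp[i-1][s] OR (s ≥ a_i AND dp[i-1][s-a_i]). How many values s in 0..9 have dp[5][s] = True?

i\s   0   1   2   3   4   5   6   7   8   9
  0   T   F   F   F   F   F   F   F   F   F
  1   T   F   F   F   F   T   F   F   F   F
  2   T   T   F   F   F   T   T   F   F   F
  3   T   T   F   T   T   T   T   F   T   T
  4   T   T   T   T   T   T   T   T   T   T
  5   T   T   T   T   T   T   T   T   T   T

10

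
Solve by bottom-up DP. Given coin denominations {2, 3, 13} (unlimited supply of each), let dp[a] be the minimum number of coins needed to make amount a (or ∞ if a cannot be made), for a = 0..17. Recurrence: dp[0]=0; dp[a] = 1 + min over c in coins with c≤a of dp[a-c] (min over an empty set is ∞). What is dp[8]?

 a  0  1  2  3  4  5  6  7  8  9 10 11 12 13 14 15 16 17
dp  0  -  1  1  2  2  2  3  3  3  4  4  4  1  5  2  2  3
(- denotes ∞ / unreachable)

3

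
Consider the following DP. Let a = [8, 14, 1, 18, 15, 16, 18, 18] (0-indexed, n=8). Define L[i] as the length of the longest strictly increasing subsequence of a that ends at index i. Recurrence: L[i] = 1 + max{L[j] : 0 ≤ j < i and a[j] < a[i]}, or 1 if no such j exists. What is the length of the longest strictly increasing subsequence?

   i    0    1    2    3    4    5    6    7
a[i]    8   14    1   18   15   16   18   18
L[i]    1    2    1    3    3    4    5    5

5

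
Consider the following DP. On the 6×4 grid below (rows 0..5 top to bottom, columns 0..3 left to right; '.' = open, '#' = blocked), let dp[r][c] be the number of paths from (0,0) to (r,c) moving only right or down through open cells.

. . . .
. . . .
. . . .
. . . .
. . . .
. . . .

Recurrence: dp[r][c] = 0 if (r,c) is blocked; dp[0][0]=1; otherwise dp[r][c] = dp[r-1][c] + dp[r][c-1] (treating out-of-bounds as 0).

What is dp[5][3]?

56

r\c   0   1   2   3
  0   1   1   1   1
  1   1   2   3   4
  2   1   3   6  10
  3   1   4  10  20
  4   1   5  15  35
  5   1   6  21  56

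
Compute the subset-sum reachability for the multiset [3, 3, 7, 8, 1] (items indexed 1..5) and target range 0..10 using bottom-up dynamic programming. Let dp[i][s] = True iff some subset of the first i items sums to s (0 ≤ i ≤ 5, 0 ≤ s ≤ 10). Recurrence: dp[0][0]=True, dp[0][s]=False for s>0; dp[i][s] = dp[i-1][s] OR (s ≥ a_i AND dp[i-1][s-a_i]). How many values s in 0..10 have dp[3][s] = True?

5

i\s   0   1   2   3   4   5   6   7   8   9  10
  0   T   F   F   F   F   F   F   F   F   F   F
  1   T   F   F   T   F   F   F   F   F   F   F
  2   T   F   F   T   F   F   T   F   F   F   F
  3   T   F   F   T   F   F   T   T   F   F   T
  4   T   F   F   T   F   F   T   T   T   F   T
  5   T   T   F   T   T   F   T   T   T   T   T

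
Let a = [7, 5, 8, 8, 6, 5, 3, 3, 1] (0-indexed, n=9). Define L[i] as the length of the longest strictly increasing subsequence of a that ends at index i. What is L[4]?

   i    0    1    2    3    4    5    6    7    8
a[i]    7    5    8    8    6    5    3    3    1
L[i]    1    1    2    2    2    1    1    1    1

2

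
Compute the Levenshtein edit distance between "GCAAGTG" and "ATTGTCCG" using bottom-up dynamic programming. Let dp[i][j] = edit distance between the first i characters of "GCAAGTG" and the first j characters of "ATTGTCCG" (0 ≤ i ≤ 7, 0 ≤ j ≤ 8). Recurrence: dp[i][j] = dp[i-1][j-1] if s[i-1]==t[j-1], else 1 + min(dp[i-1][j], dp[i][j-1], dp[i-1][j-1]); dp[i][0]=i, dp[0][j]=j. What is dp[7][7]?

6

   ''  A  T  T  G  T  C  C  G
''  0  1  2  3  4  5  6  7  8
 G  1  1  2  3  3  4  5  6  7
 C  2  2  2  3  4  4  4  5  6
 A  3  2  3  3  4  5  5  5  6
 A  4  3  3  4  4  5  6  6  6
 G  5  4  4  4  4  5  6  7  6
 T  6  5  4  4  5  4  5  6  7
 G  7  6  5  5  4  5  5  6  6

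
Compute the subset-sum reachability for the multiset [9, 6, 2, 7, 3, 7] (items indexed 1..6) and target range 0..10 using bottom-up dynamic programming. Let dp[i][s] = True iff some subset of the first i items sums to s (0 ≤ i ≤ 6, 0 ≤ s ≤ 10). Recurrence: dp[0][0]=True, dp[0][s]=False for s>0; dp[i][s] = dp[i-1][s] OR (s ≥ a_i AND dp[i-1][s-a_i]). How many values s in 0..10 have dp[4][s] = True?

i\s   0   1   2   3   4   5   6   7   8   9  10
  0   T   F   F   F   F   F   F   F   F   F   F
  1   T   F   F   F   F   F   F   F   F   T   F
  2   T   F   F   F   F   F   T   F   F   T   F
  3   T   F   T   F   F   F   T   F   T   T   F
  4   T   F   T   F   F   F   T   T   T   T   F
  5   T   F   T   T   F   T   T   T   T   T   T
  6   T   F   T   T   F   T   T   T   T   T   T

6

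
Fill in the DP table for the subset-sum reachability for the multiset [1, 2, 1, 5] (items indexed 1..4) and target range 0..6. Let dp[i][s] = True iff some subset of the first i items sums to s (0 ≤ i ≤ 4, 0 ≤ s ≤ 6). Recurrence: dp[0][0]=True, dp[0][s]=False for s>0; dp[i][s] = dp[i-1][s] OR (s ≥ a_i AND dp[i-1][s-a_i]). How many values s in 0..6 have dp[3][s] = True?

5

i\s   0   1   2   3   4   5   6
  0   T   F   F   F   F   F   F
  1   T   T   F   F   F   F   F
  2   T   T   T   T   F   F   F
  3   T   T   T   T   T   F   F
  4   T   T   T   T   T   T   T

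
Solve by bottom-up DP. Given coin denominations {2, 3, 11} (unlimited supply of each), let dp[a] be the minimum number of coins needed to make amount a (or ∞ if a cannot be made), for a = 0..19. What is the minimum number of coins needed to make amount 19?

4

 a  0  1  2  3  4  5  6  7  8  9 10 11 12 13 14 15 16 17 18 19
dp  0  -  1  1  2  2  2  3  3  3  4  1  4  2  2  3  3  3  4  4
(- denotes ∞ / unreachable)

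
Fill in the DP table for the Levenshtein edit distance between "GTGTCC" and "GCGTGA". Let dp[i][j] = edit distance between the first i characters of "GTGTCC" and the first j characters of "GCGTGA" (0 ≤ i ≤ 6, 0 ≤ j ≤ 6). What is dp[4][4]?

   ''  G  C  G  T  G  A
''  0  1  2  3  4  5  6
 G  1  0  1  2  3  4  5
 T  2  1  1  2  2  3  4
 G  3  2  2  1  2  2  3
 T  4  3  3  2  1  2  3
 C  5  4  3  3  2  2  3
 C  6  5  4  4  3  3  3

1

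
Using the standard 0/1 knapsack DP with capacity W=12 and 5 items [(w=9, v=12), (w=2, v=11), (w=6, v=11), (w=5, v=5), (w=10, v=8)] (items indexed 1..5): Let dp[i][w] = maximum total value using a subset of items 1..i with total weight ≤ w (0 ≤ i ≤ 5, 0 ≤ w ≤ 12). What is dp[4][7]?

i\w   0   1   2   3   4   5   6   7   8   9  10  11  12
  0   0   0   0   0   0   0   0   0   0   0   0   0   0
  1   0   0   0   0   0   0   0   0   0  12  12  12  12
  2   0   0  11  11  11  11  11  11  11  12  12  23  23
  3   0   0  11  11  11  11  11  11  22  22  22  23  23
  4   0   0  11  11  11  11  11  16  22  22  22  23  23
  5   0   0  11  11  11  11  11  16  22  22  22  23  23

16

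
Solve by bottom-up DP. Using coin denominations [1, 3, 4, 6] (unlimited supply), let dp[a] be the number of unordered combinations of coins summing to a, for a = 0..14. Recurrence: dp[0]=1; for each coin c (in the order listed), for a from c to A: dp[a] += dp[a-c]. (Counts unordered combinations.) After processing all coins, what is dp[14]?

after  coin     0     1     2     3     4     5     6     7     8     9    10    11    12    13    14
          1     1     1     1     1     1     1     1     1     1     1     1     1     1     1     1
          3     1     1     1     2     2     2     3     3     3     4     4     4     5     5     5
          4     1     1     1     2     3     3     4     5     6     7     8     9    11    12    13
          6     1     1     1     2     3     3     5     6     7     9    11    12    16    18    20

20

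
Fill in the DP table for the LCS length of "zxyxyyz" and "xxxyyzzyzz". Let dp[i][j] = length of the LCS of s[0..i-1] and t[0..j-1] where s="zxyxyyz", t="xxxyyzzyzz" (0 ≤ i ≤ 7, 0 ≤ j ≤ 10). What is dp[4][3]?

2

   ''  x  x  x  y  y  z  z  y  z  z
''  0  0  0  0  0  0  0  0  0  0  0
 z  0  0  0  0  0  0  1  1  1  1  1
 x  0  1  1  1  1  1  1  1  1  1  1
 y  0  1  1  1  2  2  2  2  2  2  2
 x  0  1  2  2  2  2  2  2  2  2  2
 y  0  1  2  2  3  3  3  3  3  3  3
 y  0  1  2  2  3  4  4  4  4  4  4
 z  0  1  2  2  3  4  5  5  5  5  5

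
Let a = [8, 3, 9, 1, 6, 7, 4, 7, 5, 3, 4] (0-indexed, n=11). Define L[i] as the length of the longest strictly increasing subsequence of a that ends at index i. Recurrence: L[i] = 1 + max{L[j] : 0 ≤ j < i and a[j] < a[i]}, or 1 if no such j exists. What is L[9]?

   i    0    1    2    3    4    5    6    7    8    9   10
a[i]    8    3    9    1    6    7    4    7    5    3    4
L[i]    1    1    2    1    2    3    2    3    3    2    3

2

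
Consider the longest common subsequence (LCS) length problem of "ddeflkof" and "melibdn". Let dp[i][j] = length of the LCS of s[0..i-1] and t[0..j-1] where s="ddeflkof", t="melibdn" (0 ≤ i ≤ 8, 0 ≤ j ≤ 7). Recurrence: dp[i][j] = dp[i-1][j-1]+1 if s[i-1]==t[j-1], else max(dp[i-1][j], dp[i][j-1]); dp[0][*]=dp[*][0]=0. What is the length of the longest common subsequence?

2

   ''  m  e  l  i  b  d  n
''  0  0  0  0  0  0  0  0
 d  0  0  0  0  0  0  1  1
 d  0  0  0  0  0  0  1  1
 e  0  0  1  1  1  1  1  1
 f  0  0  1  1  1  1  1  1
 l  0  0  1  2  2  2  2  2
 k  0  0  1  2  2  2  2  2
 o  0  0  1  2  2  2  2  2
 f  0  0  1  2  2  2  2  2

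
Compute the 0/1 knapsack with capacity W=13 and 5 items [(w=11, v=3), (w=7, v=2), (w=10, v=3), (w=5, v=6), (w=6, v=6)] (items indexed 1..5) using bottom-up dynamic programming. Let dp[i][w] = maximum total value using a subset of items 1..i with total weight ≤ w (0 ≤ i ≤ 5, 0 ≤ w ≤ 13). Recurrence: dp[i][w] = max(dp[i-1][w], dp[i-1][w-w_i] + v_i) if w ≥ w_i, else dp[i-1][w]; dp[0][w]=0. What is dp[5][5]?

6

i\w   0   1   2   3   4   5   6   7   8   9  10  11  12  13
  0   0   0   0   0   0   0   0   0   0   0   0   0   0   0
  1   0   0   0   0   0   0   0   0   0   0   0   3   3   3
  2   0   0   0   0   0   0   0   2   2   2   2   3   3   3
  3   0   0   0   0   0   0   0   2   2   2   3   3   3   3
  4   0   0   0   0   0   6   6   6   6   6   6   6   8   8
  5   0   0   0   0   0   6   6   6   6   6   6  12  12  12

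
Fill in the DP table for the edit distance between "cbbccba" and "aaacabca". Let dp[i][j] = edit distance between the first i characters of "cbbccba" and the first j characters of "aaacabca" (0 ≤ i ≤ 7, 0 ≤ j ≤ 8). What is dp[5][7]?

5

   ''  a  a  a  c  a  b  c  a
''  0  1  2  3  4  5  6  7  8
 c  1  1  2  3  3  4  5  6  7
 b  2  2  2  3  4  4  4  5  6
 b  3  3  3  3  4  5  4  5  6
 c  4  4  4  4  3  4  5  4  5
 c  5  5  5  5  4  4  5  5  5
 b  6  6  6  6  5  5  4  5  6
 a  7  6  6  6  6  5  5  5  5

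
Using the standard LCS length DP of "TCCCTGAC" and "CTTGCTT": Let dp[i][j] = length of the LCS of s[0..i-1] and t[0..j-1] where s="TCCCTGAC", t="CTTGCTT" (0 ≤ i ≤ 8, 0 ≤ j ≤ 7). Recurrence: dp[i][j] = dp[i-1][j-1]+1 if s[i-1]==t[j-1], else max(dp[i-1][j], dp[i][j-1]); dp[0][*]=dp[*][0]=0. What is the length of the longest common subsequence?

   ''  C  T  T  G  C  T  T
''  0  0  0  0  0  0  0  0
 T  0  0  1  1  1  1  1  1
 C  0  1  1  1  1  2  2  2
 C  0  1  1  1  1  2  2  2
 C  0  1  1  1  1  2  2  2
 T  0  1  2  2  2  2  3  3
 G  0  1  2  2  3  3  3  3
 A  0  1  2  2  3  3  3  3
 C  0  1  2  2  3  4  4  4

4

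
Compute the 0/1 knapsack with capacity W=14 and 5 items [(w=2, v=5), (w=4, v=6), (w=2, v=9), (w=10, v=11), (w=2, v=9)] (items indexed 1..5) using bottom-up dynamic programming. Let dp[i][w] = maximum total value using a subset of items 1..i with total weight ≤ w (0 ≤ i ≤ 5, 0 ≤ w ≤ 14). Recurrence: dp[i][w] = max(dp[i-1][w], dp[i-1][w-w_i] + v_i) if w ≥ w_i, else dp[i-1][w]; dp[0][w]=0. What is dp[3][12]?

20

i\w   0   1   2   3   4   5   6   7   8   9  10  11  12  13  14
  0   0   0   0   0   0   0   0   0   0   0   0   0   0   0   0
  1   0   0   5   5   5   5   5   5   5   5   5   5   5   5   5
  2   0   0   5   5   6   6  11  11  11  11  11  11  11  11  11
  3   0   0   9   9  14  14  15  15  20  20  20  20  20  20  20
  4   0   0   9   9  14  14  15  15  20  20  20  20  20  20  25
  5   0   0   9   9  18  18  23  23  24  24  29  29  29  29  29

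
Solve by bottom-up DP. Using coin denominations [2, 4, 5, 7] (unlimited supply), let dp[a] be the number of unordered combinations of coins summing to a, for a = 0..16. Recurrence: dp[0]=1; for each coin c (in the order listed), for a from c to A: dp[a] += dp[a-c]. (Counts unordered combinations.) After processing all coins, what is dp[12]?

6

after  coin     0     1     2     3     4     5     6     7     8     9    10    11    12    13    14    15    16
          2     1     0     1     0     1     0     1     0     1     0     1     0     1     0     1     0     1
          4     1     0     1     0     2     0     2     0     3     0     3     0     4     0     4     0     5
          5     1     0     1     0     2     1     2     1     3     2     4     2     5     3     6     4     7
          7     1     0     1     0     2     1     2     2     3     3     4     4     6     5     8     7    10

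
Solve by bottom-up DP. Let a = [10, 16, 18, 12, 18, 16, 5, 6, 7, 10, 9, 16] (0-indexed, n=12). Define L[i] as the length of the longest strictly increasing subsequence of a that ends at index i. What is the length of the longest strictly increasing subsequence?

5

   i    0    1    2    3    4    5    6    7    8    9   10   11
a[i]   10   16   18   12   18   16    5    6    7   10    9   16
L[i]    1    2    3    2    3    3    1    2    3    4    4    5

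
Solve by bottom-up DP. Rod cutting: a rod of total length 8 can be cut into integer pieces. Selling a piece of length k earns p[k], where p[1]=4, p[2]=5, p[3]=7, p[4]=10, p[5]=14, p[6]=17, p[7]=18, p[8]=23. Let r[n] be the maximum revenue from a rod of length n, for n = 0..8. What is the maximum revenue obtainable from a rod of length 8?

   n    0    1    2    3    4    5    6    7    8
r[n]    0    4    8   12   16   20   24   28   32

32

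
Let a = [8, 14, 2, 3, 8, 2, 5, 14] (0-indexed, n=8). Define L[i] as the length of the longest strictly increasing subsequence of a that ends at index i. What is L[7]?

   i    0    1    2    3    4    5    6    7
a[i]    8   14    2    3    8    2    5   14
L[i]    1    2    1    2    3    1    3    4

4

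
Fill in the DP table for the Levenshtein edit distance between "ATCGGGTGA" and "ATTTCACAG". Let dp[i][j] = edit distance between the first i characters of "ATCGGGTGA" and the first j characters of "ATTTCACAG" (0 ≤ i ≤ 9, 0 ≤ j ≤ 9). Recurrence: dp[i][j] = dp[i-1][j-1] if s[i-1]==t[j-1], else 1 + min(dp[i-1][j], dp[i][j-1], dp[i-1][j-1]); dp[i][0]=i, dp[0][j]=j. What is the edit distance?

   ''  A  T  T  T  C  A  C  A  G
''  0  1  2  3  4  5  6  7  8  9
 A  1  0  1  2  3  4  5  6  7  8
 T  2  1  0  1  2  3  4  5  6  7
 C  3  2  1  1  2  2  3  4  5  6
 G  4  3  2  2  2  3  3  4  5  5
 G  5  4  3  3  3  3  4  4  5  5
 G  6  5  4  4  4  4  4  5  5  5
 T  7  6  5  4  4  5  5  5  6  6
 G  8  7  6  5  5  5  6  6  6  6
 A  9  8  7  6  6  6  5  6  6  7

7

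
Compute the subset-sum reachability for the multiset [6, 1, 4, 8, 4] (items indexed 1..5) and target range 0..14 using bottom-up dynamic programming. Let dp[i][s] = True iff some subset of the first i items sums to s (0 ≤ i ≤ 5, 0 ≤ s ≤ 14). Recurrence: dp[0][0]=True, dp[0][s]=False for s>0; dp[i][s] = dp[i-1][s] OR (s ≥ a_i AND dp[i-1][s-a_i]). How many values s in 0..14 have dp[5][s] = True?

13

i\s   0   1   2   3   4   5   6   7   8   9  10  11  12  13  14
  0   T   F   F   F   F   F   F   F   F   F   F   F   F   F   F
  1   T   F   F   F   F   F   T   F   F   F   F   F   F   F   F
  2   T   T   F   F   F   F   T   T   F   F   F   F   F   F   F
  3   T   T   F   F   T   T   T   T   F   F   T   T   F   F   F
  4   T   T   F   F   T   T   T   T   T   T   T   T   T   T   T
  5   T   T   F   F   T   T   T   T   T   T   T   T   T   T   T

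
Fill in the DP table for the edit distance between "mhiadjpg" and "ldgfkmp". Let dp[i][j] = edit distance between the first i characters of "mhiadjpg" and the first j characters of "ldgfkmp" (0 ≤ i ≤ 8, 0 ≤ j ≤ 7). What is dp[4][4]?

   ''  l  d  g  f  k  m  p
''  0  1  2  3  4  5  6  7
 m  1  1  2  3  4  5  5  6
 h  2  2  2  3  4  5  6  6
 i  3  3  3  3  4  5  6  7
 a  4  4  4  4  4  5  6  7
 d  5  5  4  5  5  5  6  7
 j  6  6  5  5  6  6  6  7
 p  7  7  6  6  6  7  7  6
 g  8  8  7  6  7  7  8  7

4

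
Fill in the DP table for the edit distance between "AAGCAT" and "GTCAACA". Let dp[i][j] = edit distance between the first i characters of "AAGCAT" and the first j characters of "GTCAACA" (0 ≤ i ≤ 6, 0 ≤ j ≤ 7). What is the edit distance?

   ''  G  T  C  A  A  C  A
''  0  1  2  3  4  5  6  7
 A  1  1  2  3  3  4  5  6
 A  2  2  2  3  3  3  4  5
 G  3  2  3  3  4  4  4  5
 C  4  3  3  3  4  5  4  5
 A  5  4  4  4  3  4  5  4
 T  6  5  4  5  4  4  5  5

5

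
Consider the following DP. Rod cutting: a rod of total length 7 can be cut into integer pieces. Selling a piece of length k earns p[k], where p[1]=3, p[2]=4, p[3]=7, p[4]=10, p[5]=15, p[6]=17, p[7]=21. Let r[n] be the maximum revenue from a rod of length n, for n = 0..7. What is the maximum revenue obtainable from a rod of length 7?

   n    0    1    2    3    4    5    6    7
r[n]    0    3    6    9   12   15   18   21

21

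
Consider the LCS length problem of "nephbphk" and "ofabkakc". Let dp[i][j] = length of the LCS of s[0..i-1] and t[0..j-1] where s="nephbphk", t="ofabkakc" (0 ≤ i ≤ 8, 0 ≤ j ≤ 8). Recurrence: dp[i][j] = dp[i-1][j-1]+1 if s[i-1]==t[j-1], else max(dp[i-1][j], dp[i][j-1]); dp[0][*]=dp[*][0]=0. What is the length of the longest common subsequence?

2

   ''  o  f  a  b  k  a  k  c
''  0  0  0  0  0  0  0  0  0
 n  0  0  0  0  0  0  0  0  0
 e  0  0  0  0  0  0  0  0  0
 p  0  0  0  0  0  0  0  0  0
 h  0  0  0  0  0  0  0  0  0
 b  0  0  0  0  1  1  1  1  1
 p  0  0  0  0  1  1  1  1  1
 h  0  0  0  0  1  1  1  1  1
 k  0  0  0  0  1  2  2  2  2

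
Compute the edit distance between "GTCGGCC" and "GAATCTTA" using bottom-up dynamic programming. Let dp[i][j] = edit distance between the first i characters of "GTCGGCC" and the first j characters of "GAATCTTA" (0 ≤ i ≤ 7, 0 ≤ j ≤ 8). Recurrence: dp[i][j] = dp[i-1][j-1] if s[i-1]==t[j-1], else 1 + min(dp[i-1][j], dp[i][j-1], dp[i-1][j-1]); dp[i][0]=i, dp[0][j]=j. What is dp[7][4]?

   ''  G  A  A  T  C  T  T  A
''  0  1  2  3  4  5  6  7  8
 G  1  0  1  2  3  4  5  6  7
 T  2  1  1  2  2  3  4  5  6
 C  3  2  2  2  3  2  3  4  5
 G  4  3  3  3  3  3  3  4  5
 G  5  4  4  4  4  4  4  4  5
 C  6  5  5  5  5  4  5  5  5
 C  7  6  6  6  6  5  5  6  6

6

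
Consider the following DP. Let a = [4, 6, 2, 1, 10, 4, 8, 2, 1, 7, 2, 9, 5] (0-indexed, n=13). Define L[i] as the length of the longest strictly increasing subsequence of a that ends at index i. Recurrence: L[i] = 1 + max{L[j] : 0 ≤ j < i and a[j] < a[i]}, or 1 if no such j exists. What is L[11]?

   i    0    1    2    3    4    5    6    7    8    9   10   11   12
a[i]    4    6    2    1   10    4    8    2    1    7    2    9    5
L[i]    1    2    1    1    3    2    3    2    1    3    2    4    3

4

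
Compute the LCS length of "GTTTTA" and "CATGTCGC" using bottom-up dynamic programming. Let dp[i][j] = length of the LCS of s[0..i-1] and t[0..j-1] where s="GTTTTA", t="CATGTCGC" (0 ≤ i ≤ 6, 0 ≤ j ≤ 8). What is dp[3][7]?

2

   ''  C  A  T  G  T  C  G  C
''  0  0  0  0  0  0  0  0  0
 G  0  0  0  0  1  1  1  1  1
 T  0  0  0  1  1  2  2  2  2
 T  0  0  0  1  1  2  2  2  2
 T  0  0  0  1  1  2  2  2  2
 T  0  0  0  1  1  2  2  2  2
 A  0  0  1  1  1  2  2  2  2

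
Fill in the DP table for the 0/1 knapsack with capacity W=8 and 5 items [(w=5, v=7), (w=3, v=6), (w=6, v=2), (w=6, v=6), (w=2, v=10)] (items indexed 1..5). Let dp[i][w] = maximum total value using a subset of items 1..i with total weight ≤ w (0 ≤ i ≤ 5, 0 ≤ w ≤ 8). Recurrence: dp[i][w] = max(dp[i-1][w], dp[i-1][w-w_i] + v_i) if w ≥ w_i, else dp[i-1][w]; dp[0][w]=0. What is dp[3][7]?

i\w   0   1   2   3   4   5   6   7   8
  0   0   0   0   0   0   0   0   0   0
  1   0   0   0   0   0   7   7   7   7
  2   0   0   0   6   6   7   7   7  13
  3   0   0   0   6   6   7   7   7  13
  4   0   0   0   6   6   7   7   7  13
  5   0   0  10  10  10  16  16  17  17

7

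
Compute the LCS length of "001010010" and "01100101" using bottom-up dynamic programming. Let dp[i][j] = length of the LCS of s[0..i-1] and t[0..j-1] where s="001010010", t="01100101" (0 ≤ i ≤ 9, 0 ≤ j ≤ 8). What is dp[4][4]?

3

   ''  0  1  1  0  0  1  0  1
''  0  0  0  0  0  0  0  0  0
 0  0  1  1  1  1  1  1  1  1
 0  0  1  1  1  2  2  2  2  2
 1  0  1  2  2  2  2  3  3  3
 0  0  1  2  2  3  3  3  4  4
 1  0  1  2  3  3  3  4  4  5
 0  0  1  2  3  4  4  4  5  5
 0  0  1  2  3  4  5  5  5  5
 1  0  1  2  3  4  5  6  6  6
 0  0  1  2  3  4  5  6  7  7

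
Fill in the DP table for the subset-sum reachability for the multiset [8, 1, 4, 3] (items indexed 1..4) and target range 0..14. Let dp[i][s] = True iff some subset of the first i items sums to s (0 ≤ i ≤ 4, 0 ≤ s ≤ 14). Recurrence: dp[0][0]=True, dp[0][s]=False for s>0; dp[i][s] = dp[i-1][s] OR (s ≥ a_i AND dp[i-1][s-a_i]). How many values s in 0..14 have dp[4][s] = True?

11

i\s   0   1   2   3   4   5   6   7   8   9  10  11  12  13  14
  0   T   F   F   F   F   F   F   F   F   F   F   F   F   F   F
  1   T   F   F   F   F   F   F   F   T   F   F   F   F   F   F
  2   T   T   F   F   F   F   F   F   T   T   F   F   F   F   F
  3   T   T   F   F   T   T   F   F   T   T   F   F   T   T   F
  4   T   T   F   T   T   T   F   T   T   T   F   T   T   T   F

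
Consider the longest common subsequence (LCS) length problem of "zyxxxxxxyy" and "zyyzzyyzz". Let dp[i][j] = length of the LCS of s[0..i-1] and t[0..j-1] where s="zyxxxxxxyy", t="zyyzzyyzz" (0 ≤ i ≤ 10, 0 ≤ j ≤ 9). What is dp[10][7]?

   ''  z  y  y  z  z  y  y  z  z
''  0  0  0  0  0  0  0  0  0  0
 z  0  1  1  1  1  1  1  1  1  1
 y  0  1  2  2  2  2  2  2  2  2
 x  0  1  2  2  2  2  2  2  2  2
 x  0  1  2  2  2  2  2  2  2  2
 x  0  1  2  2  2  2  2  2  2  2
 x  0  1  2  2  2  2  2  2  2  2
 x  0  1  2  2  2  2  2  2  2  2
 x  0  1  2  2  2  2  2  2  2  2
 y  0  1  2  3  3  3  3  3  3  3
 y  0  1  2  3  3  3  4  4  4  4

4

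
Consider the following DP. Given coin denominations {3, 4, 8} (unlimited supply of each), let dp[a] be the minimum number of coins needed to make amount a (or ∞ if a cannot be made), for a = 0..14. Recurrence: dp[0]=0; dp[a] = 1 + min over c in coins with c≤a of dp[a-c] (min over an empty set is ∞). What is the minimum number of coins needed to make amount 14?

3

 a  0  1  2  3  4  5  6  7  8  9 10 11 12 13 14
dp  0  -  -  1  1  -  2  2  1  3  3  2  2  4  3
(- denotes ∞ / unreachable)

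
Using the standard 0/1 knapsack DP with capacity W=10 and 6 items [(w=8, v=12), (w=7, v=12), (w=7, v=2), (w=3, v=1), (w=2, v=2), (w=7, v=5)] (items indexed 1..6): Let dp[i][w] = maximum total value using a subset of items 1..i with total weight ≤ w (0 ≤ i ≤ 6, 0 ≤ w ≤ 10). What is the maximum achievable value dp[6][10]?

14

i\w   0   1   2   3   4   5   6   7   8   9  10
  0   0   0   0   0   0   0   0   0   0   0   0
  1   0   0   0   0   0   0   0   0  12  12  12
  2   0   0   0   0   0   0   0  12  12  12  12
  3   0   0   0   0   0   0   0  12  12  12  12
  4   0   0   0   1   1   1   1  12  12  12  13
  5   0   0   2   2   2   3   3  12  12  14  14
  6   0   0   2   2   2   3   3  12  12  14  14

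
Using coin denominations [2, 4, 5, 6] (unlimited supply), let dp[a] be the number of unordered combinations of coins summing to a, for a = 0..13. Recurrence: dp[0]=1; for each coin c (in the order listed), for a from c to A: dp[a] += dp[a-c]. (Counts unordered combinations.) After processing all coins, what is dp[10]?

after  coin     0     1     2     3     4     5     6     7     8     9    10    11    12    13
          2     1     0     1     0     1     0     1     0     1     0     1     0     1     0
          4     1     0     1     0     2     0     2     0     3     0     3     0     4     0
          5     1     0     1     0     2     1     2     1     3     2     4     2     5     3
          6     1     0     1     0     2     1     3     1     4     2     6     3     8     4

6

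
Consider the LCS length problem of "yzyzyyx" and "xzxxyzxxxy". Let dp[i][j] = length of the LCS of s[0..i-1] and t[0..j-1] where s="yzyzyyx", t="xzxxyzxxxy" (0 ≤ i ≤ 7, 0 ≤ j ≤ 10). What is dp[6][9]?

   ''  x  z  x  x  y  z  x  x  x  y
''  0  0  0  0  0  0  0  0  0  0  0
 y  0  0  0  0  0  1  1  1  1  1  1
 z  0  0  1  1  1  1  2  2  2  2  2
 y  0  0  1  1  1  2  2  2  2  2  3
 z  0  0  1  1  1  2  3  3  3  3  3
 y  0  0  1  1  1  2  3  3  3  3  4
 y  0  0  1  1  1  2  3  3  3  3  4
 x  0  1  1  2  2  2  3  4  4  4  4

3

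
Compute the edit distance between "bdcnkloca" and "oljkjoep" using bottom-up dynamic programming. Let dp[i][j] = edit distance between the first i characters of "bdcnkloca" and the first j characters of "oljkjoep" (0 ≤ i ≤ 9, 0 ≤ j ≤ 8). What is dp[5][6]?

   ''  o  l  j  k  j  o  e  p
''  0  1  2  3  4  5  6  7  8
 b  1  1  2  3  4  5  6  7  8
 d  2  2  2  3  4  5  6  7  8
 c  3  3  3  3  4  5  6  7  8
 n  4  4  4  4  4  5  6  7  8
 k  5  5  5  5  4  5  6  7  8
 l  6  6  5  6  5  5  6  7  8
 o  7  6  6  6  6  6  5  6  7
 c  8  7  7  7  7  7  6  6  7
 a  9  8  8  8  8  8  7  7  7

6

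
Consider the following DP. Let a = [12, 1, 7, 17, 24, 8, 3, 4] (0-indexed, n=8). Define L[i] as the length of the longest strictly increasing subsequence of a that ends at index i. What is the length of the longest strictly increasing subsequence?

4

   i    0    1    2    3    4    5    6    7
a[i]   12    1    7   17   24    8    3    4
L[i]    1    1    2    3    4    3    2    3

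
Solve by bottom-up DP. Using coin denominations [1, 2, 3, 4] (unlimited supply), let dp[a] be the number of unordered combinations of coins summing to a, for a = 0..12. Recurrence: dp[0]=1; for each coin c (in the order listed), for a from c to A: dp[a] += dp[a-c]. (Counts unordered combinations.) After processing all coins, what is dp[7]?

11

after  coin     0     1     2     3     4     5     6     7     8     9    10    11    12
          1     1     1     1     1     1     1     1     1     1     1     1     1     1
          2     1     1     2     2     3     3     4     4     5     5     6     6     7
          3     1     1     2     3     4     5     7     8    10    12    14    16    19
          4     1     1     2     3     5     6     9    11    15    18    23    27    34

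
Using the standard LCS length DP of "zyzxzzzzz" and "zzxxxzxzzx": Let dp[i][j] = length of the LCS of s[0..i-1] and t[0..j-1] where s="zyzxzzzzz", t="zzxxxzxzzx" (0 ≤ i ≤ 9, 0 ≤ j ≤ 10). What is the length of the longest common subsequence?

   ''  z  z  x  x  x  z  x  z  z  x
''  0  0  0  0  0  0  0  0  0  0  0
 z  0  1  1  1  1  1  1  1  1  1  1
 y  0  1  1  1  1  1  1  1  1  1  1
 z  0  1  2  2  2  2  2  2  2  2  2
 x  0  1  2  3  3  3  3  3  3  3  3
 z  0  1  2  3  3  3  4  4  4  4  4
 z  0  1  2  3  3  3  4  4  5  5  5
 z  0  1  2  3  3  3  4  4  5  6  6
 z  0  1  2  3  3  3  4  4  5  6  6
 z  0  1  2  3  3  3  4  4  5  6  6

6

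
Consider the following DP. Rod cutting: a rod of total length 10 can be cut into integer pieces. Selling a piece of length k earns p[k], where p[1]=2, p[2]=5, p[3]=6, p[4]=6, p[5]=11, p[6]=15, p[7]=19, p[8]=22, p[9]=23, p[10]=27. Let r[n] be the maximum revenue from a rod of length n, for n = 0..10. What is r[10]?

27

   n    0    1    2    3    4    5    6    7    8    9   10
r[n]    0    2    5    7   10   12   15   19   22   24   27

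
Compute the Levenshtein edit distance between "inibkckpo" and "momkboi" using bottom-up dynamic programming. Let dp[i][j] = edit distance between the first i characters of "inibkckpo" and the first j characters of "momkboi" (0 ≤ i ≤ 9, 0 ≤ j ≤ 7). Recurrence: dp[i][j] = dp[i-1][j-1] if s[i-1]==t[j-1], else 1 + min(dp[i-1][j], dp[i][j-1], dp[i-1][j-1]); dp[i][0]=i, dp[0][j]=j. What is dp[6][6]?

6

   ''  m  o  m  k  b  o  i
''  0  1  2  3  4  5  6  7
 i  1  1  2  3  4  5  6  6
 n  2  2  2  3  4  5  6  7
 i  3  3  3  3  4  5  6  6
 b  4  4  4  4  4  4  5  6
 k  5  5  5  5  4  5  5  6
 c  6  6  6  6  5  5  6  6
 k  7  7  7  7  6  6  6  7
 p  8  8  8  8  7  7  7  7
 o  9  9  8  9  8  8  7  8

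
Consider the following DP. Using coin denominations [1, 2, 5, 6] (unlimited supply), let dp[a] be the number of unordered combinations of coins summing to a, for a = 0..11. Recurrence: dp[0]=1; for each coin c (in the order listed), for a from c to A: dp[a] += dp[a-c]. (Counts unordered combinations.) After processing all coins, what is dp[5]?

4

after  coin     0     1     2     3     4     5     6     7     8     9    10    11
          1     1     1     1     1     1     1     1     1     1     1     1     1
          2     1     1     2     2     3     3     4     4     5     5     6     6
          5     1     1     2     2     3     4     5     6     7     8    10    11
          6     1     1     2     2     3     4     6     7     9    10    13    15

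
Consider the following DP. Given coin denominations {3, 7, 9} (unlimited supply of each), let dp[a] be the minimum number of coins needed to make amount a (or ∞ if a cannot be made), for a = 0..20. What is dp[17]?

3

 a  0  1  2  3  4  5  6  7  8  9 10 11 12 13 14 15 16 17 18 19 20
dp  0  -  -  1  -  -  2  1  -  1  2  -  2  3  2  3  2  3  2  3  4
(- denotes ∞ / unreachable)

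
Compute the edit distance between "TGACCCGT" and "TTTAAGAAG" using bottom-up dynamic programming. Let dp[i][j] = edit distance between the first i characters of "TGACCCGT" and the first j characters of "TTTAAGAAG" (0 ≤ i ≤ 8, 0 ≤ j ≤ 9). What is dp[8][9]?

   ''  T  T  T  A  A  G  A  A  G
''  0  1  2  3  4  5  6  7  8  9
 T  1  0  1  2  3  4  5  6  7  8
 G  2  1  1  2  3  4  4  5  6  7
 A  3  2  2  2  2  3  4  4  5  6
 C  4  3  3  3  3  3  4  5  5  6
 C  5  4  4  4  4  4  4  5  6  6
 C  6  5  5  5  5  5  5  5  6  7
 G  7  6  6  6  6  6  5  6  6  6
 T  8  7  6  6  7  7  6  6  7  7

7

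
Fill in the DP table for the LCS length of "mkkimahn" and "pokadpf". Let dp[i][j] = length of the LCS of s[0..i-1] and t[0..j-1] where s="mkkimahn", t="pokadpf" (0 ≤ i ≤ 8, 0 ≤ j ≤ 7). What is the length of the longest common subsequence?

2

   ''  p  o  k  a  d  p  f
''  0  0  0  0  0  0  0  0
 m  0  0  0  0  0  0  0  0
 k  0  0  0  1  1  1  1  1
 k  0  0  0  1  1  1  1  1
 i  0  0  0  1  1  1  1  1
 m  0  0  0  1  1  1  1  1
 a  0  0  0  1  2  2  2  2
 h  0  0  0  1  2  2  2  2
 n  0  0  0  1  2  2  2  2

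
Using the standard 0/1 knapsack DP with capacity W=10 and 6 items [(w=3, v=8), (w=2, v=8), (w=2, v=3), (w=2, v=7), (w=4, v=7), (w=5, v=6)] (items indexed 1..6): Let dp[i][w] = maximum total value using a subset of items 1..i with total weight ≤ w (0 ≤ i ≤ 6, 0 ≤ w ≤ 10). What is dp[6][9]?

i\w   0   1   2   3   4   5   6   7   8   9  10
  0   0   0   0   0   0   0   0   0   0   0   0
  1   0   0   0   8   8   8   8   8   8   8   8
  2   0   0   8   8   8  16  16  16  16  16  16
  3   0   0   8   8  11  16  16  19  19  19  19
  4   0   0   8   8  15  16  18  23  23  26  26
  5   0   0   8   8  15  16  18  23  23  26  26
  6   0   0   8   8  15  16  18  23  23  26  26

26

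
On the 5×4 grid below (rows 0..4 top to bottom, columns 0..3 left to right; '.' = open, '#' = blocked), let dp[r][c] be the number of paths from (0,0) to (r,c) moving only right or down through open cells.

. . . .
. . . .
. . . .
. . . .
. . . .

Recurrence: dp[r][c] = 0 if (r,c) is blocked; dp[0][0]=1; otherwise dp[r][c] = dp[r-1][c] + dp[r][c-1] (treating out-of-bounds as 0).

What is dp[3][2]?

r\c   0   1   2   3
  0   1   1   1   1
  1   1   2   3   4
  2   1   3   6  10
  3   1   4  10  20
  4   1   5  15  35

10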